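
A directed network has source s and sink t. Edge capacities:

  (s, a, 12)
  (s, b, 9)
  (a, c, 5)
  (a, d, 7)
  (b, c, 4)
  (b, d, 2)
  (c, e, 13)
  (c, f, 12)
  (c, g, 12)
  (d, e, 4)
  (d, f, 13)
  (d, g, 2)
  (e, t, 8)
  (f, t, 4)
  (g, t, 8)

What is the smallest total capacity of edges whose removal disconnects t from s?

Augment s→a→c→e→t: bottleneck 5, flow now 5.
Augment s→a→d→e→t: bottleneck 3, flow now 8.
Augment s→a→d→f→t: bottleneck 4, flow now 12.
Augment s→b→c→g→t: bottleneck 4, flow now 16.
Augment s→b→d→g→t: bottleneck 2, flow now 18.
No augmenting path remains; maximum flow = 18.
By max-flow min-cut, the minimum cut capacity equals the max flow.
In the residual graph, reachable from s: {s, b}.
Min-cut edges: s→a (12), b→c (4), b→d (2); capacity 12 + 4 + 2 = 18.

18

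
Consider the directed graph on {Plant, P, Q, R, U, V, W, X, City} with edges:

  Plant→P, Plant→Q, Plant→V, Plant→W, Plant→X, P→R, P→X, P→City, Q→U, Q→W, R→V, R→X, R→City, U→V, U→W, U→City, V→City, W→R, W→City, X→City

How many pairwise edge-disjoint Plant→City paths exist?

5

Assign every edge capacity 1; by Menger, the answer equals the max flow.
Path Plant→P→City (+1); total 1.
Path Plant→V→City (+1); total 2.
Path Plant→W→City (+1); total 3.
Path Plant→X→City (+1); total 4.
Path Plant→Q→U→City (+1); total 5.
No residual Plant→City path; max flow = 5.
Certifying cut of size 5: {Plant→P, Plant→Q, Plant→V, Plant→W, Plant→X}.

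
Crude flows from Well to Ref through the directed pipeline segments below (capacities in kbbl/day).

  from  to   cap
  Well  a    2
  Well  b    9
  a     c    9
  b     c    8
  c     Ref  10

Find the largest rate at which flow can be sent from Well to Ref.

Augment Well→a→c→Ref: bottleneck 2, flow now 2.
Augment Well→b→c→Ref: bottleneck 8, flow now 10.
No augmenting path remains; maximum flow = 10.
In the residual graph, reachable from Well: {Well, b}.
Min-cut edges: Well→a (2), b→c (8); capacity 2 + 8 = 10.
This cut is saturated, so no flow can exceed 10.

10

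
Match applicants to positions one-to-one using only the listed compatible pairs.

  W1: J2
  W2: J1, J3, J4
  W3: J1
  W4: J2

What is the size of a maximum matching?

3

Unit-capacity flow: source→left, listed edges, right→sink; max matching = max flow.
Augmenting path W1→J2 (+1); matched 1.
Augmenting path W2→J1 (+1); matched 2.
Augmenting path W3→J1→W2→J3 (+1); matched 3.
No augmenting path remains; maximum matching = 3.
König certificate: {W2, W3, J2} is a vertex cover of size 3 (every listed pair touches it), so no matching can be larger.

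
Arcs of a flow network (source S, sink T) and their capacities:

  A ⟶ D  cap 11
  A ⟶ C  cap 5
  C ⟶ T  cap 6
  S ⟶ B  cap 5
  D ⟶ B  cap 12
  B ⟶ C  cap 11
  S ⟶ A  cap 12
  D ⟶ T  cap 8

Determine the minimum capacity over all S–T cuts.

Augment S→A→C→T: bottleneck 5, flow now 5.
Augment S→A→D→T: bottleneck 7, flow now 12.
Augment S→B→C→T: bottleneck 1, flow now 13.
Augment S→B→C→A→D→T: bottleneck 1, flow now 14. (uses reverse residual edge)
No augmenting path remains; maximum flow = 14.
By max-flow min-cut, the minimum cut capacity equals the max flow.
In the residual graph, reachable from S: {S, A, B, C, D}.
Min-cut edges: C→T (6), D→T (8); capacity 6 + 8 = 14.

14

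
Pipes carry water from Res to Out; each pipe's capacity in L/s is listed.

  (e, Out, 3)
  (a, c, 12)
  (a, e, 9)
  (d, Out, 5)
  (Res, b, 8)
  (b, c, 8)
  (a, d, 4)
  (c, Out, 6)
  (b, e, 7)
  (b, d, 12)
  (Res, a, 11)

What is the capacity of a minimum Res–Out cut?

Augment Res→a→c→Out: bottleneck 6, flow now 6.
Augment Res→a→d→Out: bottleneck 4, flow now 10.
Augment Res→a→e→Out: bottleneck 1, flow now 11.
Augment Res→b→d→Out: bottleneck 1, flow now 12.
Augment Res→b→e→Out: bottleneck 2, flow now 14.
No augmenting path remains; maximum flow = 14.
By max-flow min-cut, the minimum cut capacity equals the max flow.
In the residual graph, reachable from Res: {Res, a, b, c, d, e}.
Min-cut edges: c→Out (6), d→Out (5), e→Out (3); capacity 6 + 5 + 3 = 14.

14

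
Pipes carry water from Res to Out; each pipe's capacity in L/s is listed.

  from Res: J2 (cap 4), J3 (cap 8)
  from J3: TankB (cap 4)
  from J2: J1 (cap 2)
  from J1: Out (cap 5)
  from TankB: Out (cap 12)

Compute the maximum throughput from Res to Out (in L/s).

6

Augment Res→J3→TankB→Out: bottleneck 4, flow now 4.
Augment Res→J2→J1→Out: bottleneck 2, flow now 6.
No augmenting path remains; maximum flow = 6.
In the residual graph, reachable from Res: {Res, J3, J2}.
Min-cut edges: J3→TankB (4), J2→J1 (2); capacity 4 + 2 = 6.
This cut is saturated, so no flow can exceed 6.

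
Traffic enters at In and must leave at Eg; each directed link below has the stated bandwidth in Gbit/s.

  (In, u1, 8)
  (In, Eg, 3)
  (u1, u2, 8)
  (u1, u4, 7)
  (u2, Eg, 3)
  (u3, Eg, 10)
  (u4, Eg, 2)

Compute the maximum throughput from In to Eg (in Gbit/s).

Augment In→Eg: bottleneck 3, flow now 3.
Augment In→u1→u2→Eg: bottleneck 3, flow now 6.
Augment In→u1→u4→Eg: bottleneck 2, flow now 8.
No augmenting path remains; maximum flow = 8.
In the residual graph, reachable from In: {In, u1, u2, u4}.
Min-cut edges: In→Eg (3), u2→Eg (3), u4→Eg (2); capacity 3 + 3 + 2 = 8.
This cut is saturated, so no flow can exceed 8.

8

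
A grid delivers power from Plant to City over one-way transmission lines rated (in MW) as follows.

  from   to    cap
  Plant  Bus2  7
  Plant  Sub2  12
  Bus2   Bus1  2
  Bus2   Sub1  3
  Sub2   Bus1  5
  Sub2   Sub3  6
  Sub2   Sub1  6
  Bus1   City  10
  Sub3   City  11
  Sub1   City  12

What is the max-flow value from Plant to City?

Augment Plant→Bus2→Bus1→City: bottleneck 2, flow now 2.
Augment Plant→Bus2→Sub1→City: bottleneck 3, flow now 5.
Augment Plant→Sub2→Bus1→City: bottleneck 5, flow now 10.
Augment Plant→Sub2→Sub3→City: bottleneck 6, flow now 16.
Augment Plant→Sub2→Sub1→City: bottleneck 1, flow now 17.
No augmenting path remains; maximum flow = 17.
In the residual graph, reachable from Plant: {Plant, Bus2}.
Min-cut edges: Plant→Sub2 (12), Bus2→Bus1 (2), Bus2→Sub1 (3); capacity 12 + 2 + 3 = 17.
This cut is saturated, so no flow can exceed 17.

17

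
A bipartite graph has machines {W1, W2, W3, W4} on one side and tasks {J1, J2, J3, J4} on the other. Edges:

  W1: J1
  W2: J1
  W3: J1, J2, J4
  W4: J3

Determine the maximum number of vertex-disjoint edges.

Unit-capacity flow: source→left, listed edges, right→sink; max matching = max flow.
Augmenting path W1→J1 (+1); matched 1.
Augmenting path W3→J2 (+1); matched 2.
Augmenting path W4→J3 (+1); matched 3.
No augmenting path remains; maximum matching = 3.
König certificate: {W3, W4, J1} is a vertex cover of size 3 (every listed pair touches it), so no matching can be larger.

3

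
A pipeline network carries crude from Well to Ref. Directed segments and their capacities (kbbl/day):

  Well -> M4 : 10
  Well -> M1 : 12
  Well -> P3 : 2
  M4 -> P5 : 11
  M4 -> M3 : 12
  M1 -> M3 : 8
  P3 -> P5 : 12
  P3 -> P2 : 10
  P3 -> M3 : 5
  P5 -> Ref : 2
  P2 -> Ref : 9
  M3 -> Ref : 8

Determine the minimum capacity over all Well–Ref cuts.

12

Augment Well→M4→P5→Ref: bottleneck 2, flow now 2.
Augment Well→M4→M3→Ref: bottleneck 8, flow now 10.
Augment Well→P3→P2→Ref: bottleneck 2, flow now 12.
No augmenting path remains; maximum flow = 12.
By max-flow min-cut, the minimum cut capacity equals the max flow.
In the residual graph, reachable from Well: {Well, M4, M1, P5, M3}.
Min-cut edges: Well→P3 (2), P5→Ref (2), M3→Ref (8); capacity 2 + 2 + 8 = 12.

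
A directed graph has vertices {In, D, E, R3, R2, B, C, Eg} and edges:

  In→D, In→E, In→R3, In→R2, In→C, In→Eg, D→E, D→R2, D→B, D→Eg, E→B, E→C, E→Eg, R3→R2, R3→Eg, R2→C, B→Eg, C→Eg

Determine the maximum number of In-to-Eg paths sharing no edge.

Assign every edge capacity 1; by Menger, the answer equals the max flow.
Path In→Eg (+1); total 1.
Path In→D→Eg (+1); total 2.
Path In→E→Eg (+1); total 3.
Path In→R3→Eg (+1); total 4.
Path In→C→Eg (+1); total 5.
No residual In→Eg path; max flow = 5.
Certifying cut of size 5: {C→Eg, In→D, In→E, In→Eg, In→R3}.

5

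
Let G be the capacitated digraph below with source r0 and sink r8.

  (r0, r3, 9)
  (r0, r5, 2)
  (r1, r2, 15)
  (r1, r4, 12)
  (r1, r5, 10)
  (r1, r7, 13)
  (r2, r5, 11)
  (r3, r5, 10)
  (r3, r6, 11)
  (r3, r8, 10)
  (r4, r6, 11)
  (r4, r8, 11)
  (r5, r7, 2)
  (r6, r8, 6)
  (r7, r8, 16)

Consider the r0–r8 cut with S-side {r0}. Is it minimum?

Given cut capacity: 9 + 2 = 11.
Augment r0→r3→r8: bottleneck 9, flow now 9.
Augment r0→r5→r7→r8: bottleneck 2, flow now 11.
No augmenting path remains; maximum flow = 11.
Cut capacity 11 equals the max flow, so it is a minimum cut.

Yes — it is a minimum cut (capacity 11).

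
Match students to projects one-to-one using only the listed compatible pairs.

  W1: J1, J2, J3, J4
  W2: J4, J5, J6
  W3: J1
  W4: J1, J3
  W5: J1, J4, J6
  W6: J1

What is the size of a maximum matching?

Unit-capacity flow: source→left, listed edges, right→sink; max matching = max flow.
Augmenting path W1→J1 (+1); matched 1.
Augmenting path W2→J4 (+1); matched 2.
Augmenting path W4→J3 (+1); matched 3.
Augmenting path W5→J6 (+1); matched 4.
Augmenting path W3→J1→W1→J2 (+1); matched 5.
No augmenting path remains; maximum matching = 5.
König certificate: {W1, W2, W4, W5, J1} is a vertex cover of size 5 (every listed pair touches it), so no matching can be larger.

5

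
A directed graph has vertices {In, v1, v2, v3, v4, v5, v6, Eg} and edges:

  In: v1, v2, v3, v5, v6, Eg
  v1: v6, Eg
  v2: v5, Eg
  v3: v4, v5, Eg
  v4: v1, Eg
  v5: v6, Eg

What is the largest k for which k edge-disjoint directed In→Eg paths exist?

5

Assign every edge capacity 1; by Menger, the answer equals the max flow.
Path In→Eg (+1); total 1.
Path In→v1→Eg (+1); total 2.
Path In→v2→Eg (+1); total 3.
Path In→v3→Eg (+1); total 4.
Path In→v5→Eg (+1); total 5.
No residual In→Eg path; max flow = 5.
Certifying cut of size 5: {In→Eg, In→v1, In→v2, In→v3, In→v5}.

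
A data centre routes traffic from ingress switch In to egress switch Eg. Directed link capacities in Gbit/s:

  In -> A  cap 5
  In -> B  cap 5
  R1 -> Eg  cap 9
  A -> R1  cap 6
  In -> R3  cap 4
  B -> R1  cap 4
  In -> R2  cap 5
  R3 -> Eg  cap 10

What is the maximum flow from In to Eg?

13

Augment In→R3→Eg: bottleneck 4, flow now 4.
Augment In→A→R1→Eg: bottleneck 5, flow now 9.
Augment In→B→R1→Eg: bottleneck 4, flow now 13.
No augmenting path remains; maximum flow = 13.
In the residual graph, reachable from In: {In, B, R2}.
Min-cut edges: In→A (5), In→R3 (4), B→R1 (4); capacity 5 + 4 + 4 = 13.
This cut is saturated, so no flow can exceed 13.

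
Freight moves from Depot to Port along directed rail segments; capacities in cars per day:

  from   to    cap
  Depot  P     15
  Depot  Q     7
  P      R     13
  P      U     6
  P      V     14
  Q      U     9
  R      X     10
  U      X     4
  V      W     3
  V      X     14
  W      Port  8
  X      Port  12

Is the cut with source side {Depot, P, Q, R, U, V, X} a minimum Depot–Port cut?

Given cut capacity: 3 + 12 = 15.
Augment Depot→P→R→X→Port: bottleneck 10, flow now 10.
Augment Depot→P→U→X→Port: bottleneck 2, flow now 12.
Augment Depot→P→V→W→Port: bottleneck 3, flow now 15.
No augmenting path remains; maximum flow = 15.
Cut capacity 15 equals the max flow, so it is a minimum cut.

Yes — it is a minimum cut (capacity 15).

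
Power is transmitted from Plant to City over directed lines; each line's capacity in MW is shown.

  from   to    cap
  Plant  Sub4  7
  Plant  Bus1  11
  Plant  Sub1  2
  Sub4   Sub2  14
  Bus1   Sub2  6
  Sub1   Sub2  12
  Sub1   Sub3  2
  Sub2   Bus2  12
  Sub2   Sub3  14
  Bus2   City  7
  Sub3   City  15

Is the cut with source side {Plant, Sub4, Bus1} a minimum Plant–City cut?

Given cut capacity: 2 + 14 + 6 = 22.
Augment Plant→Sub1→Sub3→City: bottleneck 2, flow now 2.
Augment Plant→Sub4→Sub2→Bus2→City: bottleneck 7, flow now 9.
Augment Plant→Bus1→Sub2→Sub3→City: bottleneck 6, flow now 15.
No augmenting path remains; maximum flow = 15.
In the residual graph, reachable from Plant: {Plant, Bus1}.
Min-cut edges: Plant→Sub4 (7), Plant→Sub1 (2), Bus1→Sub2 (6); capacity 7 + 2 + 6 = 15.
Cut capacity 22 exceeds the max flow 15, so it is not minimum.

No — its capacity is 22, but the minimum cut has capacity 15.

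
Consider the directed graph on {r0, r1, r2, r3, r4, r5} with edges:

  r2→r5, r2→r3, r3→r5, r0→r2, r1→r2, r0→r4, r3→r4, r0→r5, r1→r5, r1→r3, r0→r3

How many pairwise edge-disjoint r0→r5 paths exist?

Assign every edge capacity 1; by Menger, the answer equals the max flow.
Path r0→r5 (+1); total 1.
Path r0→r2→r5 (+1); total 2.
Path r0→r3→r5 (+1); total 3.
No residual r0→r5 path; max flow = 3.
Certifying cut of size 3: {r0→r2, r0→r3, r0→r5}.

3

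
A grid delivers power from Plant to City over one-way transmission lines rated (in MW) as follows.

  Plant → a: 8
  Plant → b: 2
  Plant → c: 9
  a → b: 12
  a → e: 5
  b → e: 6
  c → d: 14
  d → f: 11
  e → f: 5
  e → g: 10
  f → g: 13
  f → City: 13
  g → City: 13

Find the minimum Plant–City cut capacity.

Augment Plant→a→e→f→City: bottleneck 5, flow now 5.
Augment Plant→b→e→g→City: bottleneck 2, flow now 7.
Augment Plant→c→d→f→City: bottleneck 8, flow now 15.
Augment Plant→a→b→e→g→City: bottleneck 3, flow now 18.
Augment Plant→c→d→f→g→City: bottleneck 1, flow now 19.
No augmenting path remains; maximum flow = 19.
By max-flow min-cut, the minimum cut capacity equals the max flow.
In the residual graph, reachable from Plant: {Plant}.
Min-cut edges: Plant→a (8), Plant→b (2), Plant→c (9); capacity 8 + 2 + 9 = 19.

19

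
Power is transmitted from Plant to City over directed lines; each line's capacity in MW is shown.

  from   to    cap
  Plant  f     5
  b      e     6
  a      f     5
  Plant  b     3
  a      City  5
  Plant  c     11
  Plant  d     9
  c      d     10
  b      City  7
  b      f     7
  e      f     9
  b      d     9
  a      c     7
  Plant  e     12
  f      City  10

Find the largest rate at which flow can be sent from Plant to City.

13

Augment Plant→b→City: bottleneck 3, flow now 3.
Augment Plant→f→City: bottleneck 5, flow now 8.
Augment Plant→e→f→City: bottleneck 5, flow now 13.
No augmenting path remains; maximum flow = 13.
In the residual graph, reachable from Plant: {Plant, c, d, e, f}.
Min-cut edges: Plant→b (3), f→City (10); capacity 3 + 10 = 13.
This cut is saturated, so no flow can exceed 13.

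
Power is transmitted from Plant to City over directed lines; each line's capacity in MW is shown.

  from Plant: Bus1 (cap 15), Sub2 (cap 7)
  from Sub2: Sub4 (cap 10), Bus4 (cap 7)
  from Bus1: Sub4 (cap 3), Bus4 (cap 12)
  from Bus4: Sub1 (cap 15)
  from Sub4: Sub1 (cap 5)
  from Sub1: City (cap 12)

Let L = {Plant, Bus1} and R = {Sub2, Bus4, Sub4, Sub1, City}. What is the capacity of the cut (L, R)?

22

Edges leaving {Plant, Bus1}: Plant→Sub2 (7), Bus1→Bus4 (12), Bus1→Sub4 (3).
Cut capacity = 7 + 12 + 3 = 22.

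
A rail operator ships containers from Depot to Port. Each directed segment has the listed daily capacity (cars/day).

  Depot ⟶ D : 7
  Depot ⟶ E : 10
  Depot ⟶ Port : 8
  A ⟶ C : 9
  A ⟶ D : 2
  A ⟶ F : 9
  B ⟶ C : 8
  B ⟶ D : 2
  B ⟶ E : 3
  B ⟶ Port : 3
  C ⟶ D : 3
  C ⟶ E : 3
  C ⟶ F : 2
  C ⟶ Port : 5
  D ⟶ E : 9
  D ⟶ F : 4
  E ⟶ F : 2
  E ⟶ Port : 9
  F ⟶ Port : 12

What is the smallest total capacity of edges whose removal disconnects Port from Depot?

Augment Depot→Port: bottleneck 8, flow now 8.
Augment Depot→E→Port: bottleneck 9, flow now 17.
Augment Depot→D→F→Port: bottleneck 4, flow now 21.
Augment Depot→E→F→Port: bottleneck 1, flow now 22.
Augment Depot→D→E→F→Port: bottleneck 1, flow now 23.
No augmenting path remains; maximum flow = 23.
By max-flow min-cut, the minimum cut capacity equals the max flow.
In the residual graph, reachable from Depot: {Depot, D, E}.
Min-cut edges: Depot→Port (8), D→F (4), E→F (2), E→Port (9); capacity 8 + 4 + 2 + 9 = 23.

23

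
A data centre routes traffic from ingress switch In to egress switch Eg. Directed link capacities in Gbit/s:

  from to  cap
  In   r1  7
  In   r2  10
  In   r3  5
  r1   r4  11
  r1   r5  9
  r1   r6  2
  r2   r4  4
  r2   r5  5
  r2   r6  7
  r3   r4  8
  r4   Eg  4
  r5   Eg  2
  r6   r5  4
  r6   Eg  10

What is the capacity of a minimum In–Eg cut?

15

Augment In→r1→r4→Eg: bottleneck 4, flow now 4.
Augment In→r1→r5→Eg: bottleneck 2, flow now 6.
Augment In→r1→r6→Eg: bottleneck 1, flow now 7.
Augment In→r2→r6→Eg: bottleneck 7, flow now 14.
Augment In→r2→r4→r1→r6→Eg: bottleneck 1, flow now 15. (uses reverse residual edge)
No augmenting path remains; maximum flow = 15.
By max-flow min-cut, the minimum cut capacity equals the max flow.
In the residual graph, reachable from In: {In, r1, r2, r3, r4, r5}.
Min-cut edges: r1→r6 (2), r2→r6 (7), r4→Eg (4), r5→Eg (2); capacity 2 + 7 + 4 + 2 = 15.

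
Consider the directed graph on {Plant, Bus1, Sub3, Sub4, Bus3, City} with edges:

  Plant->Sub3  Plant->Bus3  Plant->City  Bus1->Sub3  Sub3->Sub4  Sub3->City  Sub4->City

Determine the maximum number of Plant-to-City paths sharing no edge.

Assign every edge capacity 1; by Menger, the answer equals the max flow.
Path Plant→City (+1); total 1.
Path Plant→Sub3→City (+1); total 2.
No residual Plant→City path; max flow = 2.
Certifying cut of size 2: {Plant→City, Plant→Sub3}.

2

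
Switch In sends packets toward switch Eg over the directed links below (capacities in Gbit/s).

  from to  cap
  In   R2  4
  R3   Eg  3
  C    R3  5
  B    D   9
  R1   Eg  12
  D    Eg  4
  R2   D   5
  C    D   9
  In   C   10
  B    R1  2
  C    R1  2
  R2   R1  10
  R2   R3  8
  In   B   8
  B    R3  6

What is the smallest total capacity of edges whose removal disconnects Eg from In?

Augment In→R2→R1→Eg: bottleneck 4, flow now 4.
Augment In→B→R1→Eg: bottleneck 2, flow now 6.
Augment In→B→R3→Eg: bottleneck 3, flow now 9.
Augment In→B→D→Eg: bottleneck 3, flow now 12.
Augment In→C→R1→Eg: bottleneck 2, flow now 14.
Augment In→C→D→Eg: bottleneck 1, flow now 15.
No augmenting path remains; maximum flow = 15.
By max-flow min-cut, the minimum cut capacity equals the max flow.
In the residual graph, reachable from In: {In, B, C, R3, D}.
Min-cut edges: In→R2 (4), B→R1 (2), C→R1 (2), R3→Eg (3), D→Eg (4); capacity 4 + 2 + 2 + 3 + 4 = 15.

15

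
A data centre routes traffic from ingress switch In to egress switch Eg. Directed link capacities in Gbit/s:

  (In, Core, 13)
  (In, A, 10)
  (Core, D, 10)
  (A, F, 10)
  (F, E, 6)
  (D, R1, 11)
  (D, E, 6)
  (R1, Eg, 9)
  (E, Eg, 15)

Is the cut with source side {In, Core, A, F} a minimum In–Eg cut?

Given cut capacity: 10 + 6 = 16.
Augment In→Core→D→R1→Eg: bottleneck 9, flow now 9.
Augment In→Core→D→E→Eg: bottleneck 1, flow now 10.
Augment In→A→F→E→Eg: bottleneck 6, flow now 16.
No augmenting path remains; maximum flow = 16.
Cut capacity 16 equals the max flow, so it is a minimum cut.

Yes — it is a minimum cut (capacity 16).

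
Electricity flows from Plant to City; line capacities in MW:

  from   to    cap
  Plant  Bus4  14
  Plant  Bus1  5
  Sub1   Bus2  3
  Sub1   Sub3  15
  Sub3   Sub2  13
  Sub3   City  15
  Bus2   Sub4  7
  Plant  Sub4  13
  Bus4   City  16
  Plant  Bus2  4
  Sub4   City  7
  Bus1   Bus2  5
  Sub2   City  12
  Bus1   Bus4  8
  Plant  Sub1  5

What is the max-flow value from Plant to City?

28

Augment Plant→Bus4→City: bottleneck 14, flow now 14.
Augment Plant→Sub4→City: bottleneck 7, flow now 21.
Augment Plant→Sub1→Sub3→City: bottleneck 5, flow now 26.
Augment Plant→Bus1→Bus4→City: bottleneck 2, flow now 28.
No augmenting path remains; maximum flow = 28.
In the residual graph, reachable from Plant: {Plant, Bus2, Bus1, Bus4, Sub4}.
Min-cut edges: Plant→Sub1 (5), Bus4→City (16), Sub4→City (7); capacity 5 + 16 + 7 = 28.
This cut is saturated, so no flow can exceed 28.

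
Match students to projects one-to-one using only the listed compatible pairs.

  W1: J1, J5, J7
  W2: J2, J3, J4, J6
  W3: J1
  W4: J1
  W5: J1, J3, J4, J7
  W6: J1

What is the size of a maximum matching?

4

Unit-capacity flow: source→left, listed edges, right→sink; max matching = max flow.
Augmenting path W1→J1 (+1); matched 1.
Augmenting path W2→J2 (+1); matched 2.
Augmenting path W5→J3 (+1); matched 3.
Augmenting path W3→J1→W1→J5 (+1); matched 4.
No augmenting path remains; maximum matching = 4.
König certificate: {W1, W2, W5, J1} is a vertex cover of size 4 (every listed pair touches it), so no matching can be larger.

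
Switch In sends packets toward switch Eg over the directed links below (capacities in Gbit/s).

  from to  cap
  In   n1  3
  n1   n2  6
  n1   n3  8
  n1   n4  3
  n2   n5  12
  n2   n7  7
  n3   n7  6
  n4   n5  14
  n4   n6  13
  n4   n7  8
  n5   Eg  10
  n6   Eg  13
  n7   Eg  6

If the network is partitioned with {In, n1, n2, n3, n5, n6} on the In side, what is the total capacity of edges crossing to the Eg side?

Edges leaving {In, n1, n2, n3, n5, n6}: n1→n4 (3), n2→n7 (7), n3→n7 (6), n5→Eg (10), n6→Eg (13).
Cut capacity = 3 + 7 + 6 + 10 + 13 = 39.

39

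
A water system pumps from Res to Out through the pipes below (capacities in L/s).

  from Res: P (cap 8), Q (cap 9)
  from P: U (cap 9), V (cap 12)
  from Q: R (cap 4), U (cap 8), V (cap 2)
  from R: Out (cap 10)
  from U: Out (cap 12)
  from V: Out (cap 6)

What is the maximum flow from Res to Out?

Augment Res→P→U→Out: bottleneck 8, flow now 8.
Augment Res→Q→R→Out: bottleneck 4, flow now 12.
Augment Res→Q→U→Out: bottleneck 4, flow now 16.
Augment Res→Q→V→Out: bottleneck 1, flow now 17.
No augmenting path remains; maximum flow = 17.
In the residual graph, reachable from Res: {Res}.
Min-cut edges: Res→P (8), Res→Q (9); capacity 8 + 9 = 17.
This cut is saturated, so no flow can exceed 17.

17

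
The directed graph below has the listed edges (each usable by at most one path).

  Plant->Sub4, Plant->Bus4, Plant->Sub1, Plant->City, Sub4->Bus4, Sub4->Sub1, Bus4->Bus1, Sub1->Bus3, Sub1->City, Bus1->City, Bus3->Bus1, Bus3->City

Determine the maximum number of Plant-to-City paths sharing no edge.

Assign every edge capacity 1; by Menger, the answer equals the max flow.
Path Plant→City (+1); total 1.
Path Plant→Sub1→City (+1); total 2.
Path Plant→Bus4→Bus1→City (+1); total 3.
Path Plant→Sub4→Sub1→Bus3→City (+1); total 4.
No residual Plant→City path; max flow = 4.
Certifying cut of size 4: {Plant→Bus4, Plant→City, Plant→Sub1, Plant→Sub4}.

4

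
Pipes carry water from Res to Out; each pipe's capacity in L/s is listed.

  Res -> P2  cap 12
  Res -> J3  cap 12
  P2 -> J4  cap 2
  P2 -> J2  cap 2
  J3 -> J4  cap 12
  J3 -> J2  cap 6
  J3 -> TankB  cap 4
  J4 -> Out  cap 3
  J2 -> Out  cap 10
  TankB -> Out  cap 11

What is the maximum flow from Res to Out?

15

Augment Res→P2→J4→Out: bottleneck 2, flow now 2.
Augment Res→P2→J2→Out: bottleneck 2, flow now 4.
Augment Res→J3→J4→Out: bottleneck 1, flow now 5.
Augment Res→J3→J2→Out: bottleneck 6, flow now 11.
Augment Res→J3→TankB→Out: bottleneck 4, flow now 15.
No augmenting path remains; maximum flow = 15.
In the residual graph, reachable from Res: {Res, P2, J3, J4}.
Min-cut edges: P2→J2 (2), J3→J2 (6), J3→TankB (4), J4→Out (3); capacity 2 + 6 + 4 + 3 = 15.
This cut is saturated, so no flow can exceed 15.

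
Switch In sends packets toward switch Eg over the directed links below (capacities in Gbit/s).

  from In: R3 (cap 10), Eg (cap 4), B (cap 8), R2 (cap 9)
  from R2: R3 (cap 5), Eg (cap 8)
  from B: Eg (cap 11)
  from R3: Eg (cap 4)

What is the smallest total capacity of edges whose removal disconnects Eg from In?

24

Augment In→Eg: bottleneck 4, flow now 4.
Augment In→R2→Eg: bottleneck 8, flow now 12.
Augment In→B→Eg: bottleneck 8, flow now 20.
Augment In→R3→Eg: bottleneck 4, flow now 24.
No augmenting path remains; maximum flow = 24.
By max-flow min-cut, the minimum cut capacity equals the max flow.
In the residual graph, reachable from In: {In, R2, R3}.
Min-cut edges: In→B (8), In→Eg (4), R2→Eg (8), R3→Eg (4); capacity 8 + 4 + 8 + 4 = 24.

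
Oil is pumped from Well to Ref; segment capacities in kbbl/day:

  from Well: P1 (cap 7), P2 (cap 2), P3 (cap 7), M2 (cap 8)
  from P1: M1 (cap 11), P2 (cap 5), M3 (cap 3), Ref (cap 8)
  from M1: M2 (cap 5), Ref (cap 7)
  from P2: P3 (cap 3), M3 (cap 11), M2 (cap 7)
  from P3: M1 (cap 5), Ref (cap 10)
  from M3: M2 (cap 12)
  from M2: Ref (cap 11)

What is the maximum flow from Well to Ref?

24

Augment Well→P1→Ref: bottleneck 7, flow now 7.
Augment Well→P3→Ref: bottleneck 7, flow now 14.
Augment Well→M2→Ref: bottleneck 8, flow now 22.
Augment Well→P2→P3→Ref: bottleneck 2, flow now 24.
No augmenting path remains; maximum flow = 24.
In the residual graph, reachable from Well: {Well}.
Min-cut edges: Well→P1 (7), Well→P2 (2), Well→P3 (7), Well→M2 (8); capacity 7 + 2 + 7 + 8 = 24.
This cut is saturated, so no flow can exceed 24.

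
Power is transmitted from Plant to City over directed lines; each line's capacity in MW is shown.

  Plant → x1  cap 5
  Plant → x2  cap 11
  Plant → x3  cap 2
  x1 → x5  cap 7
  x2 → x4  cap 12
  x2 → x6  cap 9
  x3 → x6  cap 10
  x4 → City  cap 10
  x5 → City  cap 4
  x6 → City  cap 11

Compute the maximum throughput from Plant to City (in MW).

Augment Plant→x1→x5→City: bottleneck 4, flow now 4.
Augment Plant→x2→x4→City: bottleneck 10, flow now 14.
Augment Plant→x2→x6→City: bottleneck 1, flow now 15.
Augment Plant→x3→x6→City: bottleneck 2, flow now 17.
No augmenting path remains; maximum flow = 17.
In the residual graph, reachable from Plant: {Plant, x1, x5}.
Min-cut edges: Plant→x2 (11), Plant→x3 (2), x5→City (4); capacity 11 + 2 + 4 = 17.
This cut is saturated, so no flow can exceed 17.

17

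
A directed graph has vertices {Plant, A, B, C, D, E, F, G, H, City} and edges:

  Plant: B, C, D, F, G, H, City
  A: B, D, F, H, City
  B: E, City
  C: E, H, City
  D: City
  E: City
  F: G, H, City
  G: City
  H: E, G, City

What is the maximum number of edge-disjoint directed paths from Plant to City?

7

Assign every edge capacity 1; by Menger, the answer equals the max flow.
Path Plant→City (+1); total 1.
Path Plant→B→City (+1); total 2.
Path Plant→C→City (+1); total 3.
Path Plant→D→City (+1); total 4.
Path Plant→F→City (+1); total 5.
Path Plant→G→City (+1); total 6.
Path Plant→H→City (+1); total 7.
No residual Plant→City path; max flow = 7.
Certifying cut of size 7: {Plant→B, Plant→C, Plant→City, Plant→D, Plant→F, Plant→G, Plant→H}.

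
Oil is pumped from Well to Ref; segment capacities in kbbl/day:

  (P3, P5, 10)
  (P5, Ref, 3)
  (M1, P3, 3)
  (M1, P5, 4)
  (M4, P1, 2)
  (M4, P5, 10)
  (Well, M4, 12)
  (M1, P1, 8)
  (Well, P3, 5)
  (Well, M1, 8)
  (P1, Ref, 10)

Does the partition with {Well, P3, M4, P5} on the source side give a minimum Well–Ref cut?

Given cut capacity: 8 + 2 + 3 = 13.
Augment Well→M1→P1→Ref: bottleneck 8, flow now 8.
Augment Well→P3→P5→Ref: bottleneck 3, flow now 11.
Augment Well→M4→P1→Ref: bottleneck 2, flow now 13.
No augmenting path remains; maximum flow = 13.
Cut capacity 13 equals the max flow, so it is a minimum cut.

Yes — it is a minimum cut (capacity 13).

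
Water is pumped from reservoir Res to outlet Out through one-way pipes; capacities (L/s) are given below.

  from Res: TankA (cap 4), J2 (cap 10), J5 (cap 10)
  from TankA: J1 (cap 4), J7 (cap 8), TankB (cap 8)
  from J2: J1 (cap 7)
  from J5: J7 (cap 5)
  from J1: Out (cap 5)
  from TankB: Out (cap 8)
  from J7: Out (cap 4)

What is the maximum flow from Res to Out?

13

Augment Res→TankA→J1→Out: bottleneck 4, flow now 4.
Augment Res→J2→J1→Out: bottleneck 1, flow now 5.
Augment Res→J5→J7→Out: bottleneck 4, flow now 9.
Augment Res→J2→J1→TankA→TankB→Out: bottleneck 4, flow now 13. (uses reverse residual edge)
No augmenting path remains; maximum flow = 13.
In the residual graph, reachable from Res: {Res, J2, J5, J1, J7}.
Min-cut edges: Res→TankA (4), J1→Out (5), J7→Out (4); capacity 4 + 5 + 4 = 13.
This cut is saturated, so no flow can exceed 13.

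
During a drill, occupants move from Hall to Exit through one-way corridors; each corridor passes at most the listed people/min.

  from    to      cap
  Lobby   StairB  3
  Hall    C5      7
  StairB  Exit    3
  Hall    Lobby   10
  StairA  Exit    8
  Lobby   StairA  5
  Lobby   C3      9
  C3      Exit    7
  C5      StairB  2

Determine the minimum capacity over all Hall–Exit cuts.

Augment Hall→C5→StairB→Exit: bottleneck 2, flow now 2.
Augment Hall→Lobby→StairA→Exit: bottleneck 5, flow now 7.
Augment Hall→Lobby→StairB→Exit: bottleneck 1, flow now 8.
Augment Hall→Lobby→C3→Exit: bottleneck 4, flow now 12.
No augmenting path remains; maximum flow = 12.
By max-flow min-cut, the minimum cut capacity equals the max flow.
In the residual graph, reachable from Hall: {Hall, C5}.
Min-cut edges: Hall→Lobby (10), C5→StairB (2); capacity 10 + 2 = 12.

12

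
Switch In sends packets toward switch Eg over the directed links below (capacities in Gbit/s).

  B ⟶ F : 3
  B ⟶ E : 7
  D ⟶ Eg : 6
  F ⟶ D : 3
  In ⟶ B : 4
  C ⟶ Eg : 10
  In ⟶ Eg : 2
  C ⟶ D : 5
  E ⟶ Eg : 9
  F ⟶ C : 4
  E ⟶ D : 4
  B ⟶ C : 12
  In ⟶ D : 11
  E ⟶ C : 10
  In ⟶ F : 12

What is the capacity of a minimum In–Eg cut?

Augment In→Eg: bottleneck 2, flow now 2.
Augment In→D→Eg: bottleneck 6, flow now 8.
Augment In→F→C→Eg: bottleneck 4, flow now 12.
Augment In→B→E→Eg: bottleneck 4, flow now 16.
No augmenting path remains; maximum flow = 16.
By max-flow min-cut, the minimum cut capacity equals the max flow.
In the residual graph, reachable from In: {In, F, D}.
Min-cut edges: In→B (4), In→Eg (2), F→C (4), D→Eg (6); capacity 4 + 2 + 4 + 6 = 16.

16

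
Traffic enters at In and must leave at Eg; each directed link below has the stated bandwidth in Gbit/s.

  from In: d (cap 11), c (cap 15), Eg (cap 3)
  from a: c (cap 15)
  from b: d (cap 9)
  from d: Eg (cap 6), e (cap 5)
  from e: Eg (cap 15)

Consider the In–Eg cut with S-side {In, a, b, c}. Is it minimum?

Given cut capacity: 11 + 3 + 9 = 23.
Augment In→Eg: bottleneck 3, flow now 3.
Augment In→d→Eg: bottleneck 6, flow now 9.
Augment In→d→e→Eg: bottleneck 5, flow now 14.
No augmenting path remains; maximum flow = 14.
In the residual graph, reachable from In: {In, c}.
Min-cut edges: In→d (11), In→Eg (3); capacity 11 + 3 = 14.
Cut capacity 23 exceeds the max flow 14, so it is not minimum.

No — its capacity is 23, but the minimum cut has capacity 14.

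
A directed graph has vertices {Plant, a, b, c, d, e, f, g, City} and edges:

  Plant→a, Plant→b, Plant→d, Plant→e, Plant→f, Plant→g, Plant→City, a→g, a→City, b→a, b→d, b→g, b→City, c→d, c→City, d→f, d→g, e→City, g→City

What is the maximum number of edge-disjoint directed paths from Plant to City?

Assign every edge capacity 1; by Menger, the answer equals the max flow.
Path Plant→City (+1); total 1.
Path Plant→a→City (+1); total 2.
Path Plant→b→City (+1); total 3.
Path Plant→e→City (+1); total 4.
Path Plant→g→City (+1); total 5.
No residual Plant→City path; max flow = 5.
Certifying cut of size 5: {Plant→City, Plant→a, Plant→b, Plant→e, g→City}.

5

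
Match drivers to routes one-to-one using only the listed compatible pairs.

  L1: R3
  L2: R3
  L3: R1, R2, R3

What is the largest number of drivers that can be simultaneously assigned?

Unit-capacity flow: source→left, listed edges, right→sink; max matching = max flow.
Augmenting path L1→R3 (+1); matched 1.
Augmenting path L3→R1 (+1); matched 2.
No augmenting path remains; maximum matching = 2.
König certificate: {L3, R3} is a vertex cover of size 2 (every listed pair touches it), so no matching can be larger.

2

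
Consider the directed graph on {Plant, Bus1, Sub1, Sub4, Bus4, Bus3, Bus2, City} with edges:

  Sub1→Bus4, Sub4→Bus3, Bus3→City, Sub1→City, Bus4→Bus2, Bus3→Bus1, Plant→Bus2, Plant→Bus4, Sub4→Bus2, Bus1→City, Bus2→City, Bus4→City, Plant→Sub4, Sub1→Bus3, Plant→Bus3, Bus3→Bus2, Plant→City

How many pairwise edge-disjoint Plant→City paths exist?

Assign every edge capacity 1; by Menger, the answer equals the max flow.
Path Plant→City (+1); total 1.
Path Plant→Bus4→City (+1); total 2.
Path Plant→Bus3→City (+1); total 3.
Path Plant→Bus2→City (+1); total 4.
Path Plant→Sub4→Bus3→Bus1→City (+1); total 5.
No residual Plant→City path; max flow = 5.
Certifying cut of size 5: {Plant→Bus2, Plant→Bus3, Plant→Bus4, Plant→City, Plant→Sub4}.

5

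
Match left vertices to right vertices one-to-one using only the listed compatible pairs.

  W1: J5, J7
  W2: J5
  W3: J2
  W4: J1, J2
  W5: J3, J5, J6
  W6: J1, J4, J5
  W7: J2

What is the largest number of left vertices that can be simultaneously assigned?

6

Unit-capacity flow: source→left, listed edges, right→sink; max matching = max flow.
Augmenting path W1→J5 (+1); matched 1.
Augmenting path W3→J2 (+1); matched 2.
Augmenting path W4→J1 (+1); matched 3.
Augmenting path W5→J3 (+1); matched 4.
Augmenting path W6→J4 (+1); matched 5.
Augmenting path W2→J5→W1→J7 (+1); matched 6.
No augmenting path remains; maximum matching = 6.
König certificate: {W1, W2, W4, W5, W6, J2} is a vertex cover of size 6 (every listed pair touches it), so no matching can be larger.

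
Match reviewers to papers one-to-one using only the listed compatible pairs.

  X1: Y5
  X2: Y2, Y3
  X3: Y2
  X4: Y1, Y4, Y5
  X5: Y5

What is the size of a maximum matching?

4

Unit-capacity flow: source→left, listed edges, right→sink; max matching = max flow.
Augmenting path X1→Y5 (+1); matched 1.
Augmenting path X2→Y2 (+1); matched 2.
Augmenting path X4→Y1 (+1); matched 3.
Augmenting path X3→Y2→X2→Y3 (+1); matched 4.
No augmenting path remains; maximum matching = 4.
König certificate: {X2, X3, X4, Y5} is a vertex cover of size 4 (every listed pair touches it), so no matching can be larger.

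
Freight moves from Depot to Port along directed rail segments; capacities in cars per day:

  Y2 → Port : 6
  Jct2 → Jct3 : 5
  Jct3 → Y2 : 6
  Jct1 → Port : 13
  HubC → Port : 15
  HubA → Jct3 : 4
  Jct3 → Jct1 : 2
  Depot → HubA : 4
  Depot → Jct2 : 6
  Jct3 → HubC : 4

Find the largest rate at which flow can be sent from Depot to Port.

Augment Depot→Jct2→Jct3→Jct1→Port: bottleneck 2, flow now 2.
Augment Depot→Jct2→Jct3→HubC→Port: bottleneck 3, flow now 5.
Augment Depot→HubA→Jct3→HubC→Port: bottleneck 1, flow now 6.
Augment Depot→HubA→Jct3→Y2→Port: bottleneck 3, flow now 9.
No augmenting path remains; maximum flow = 9.
In the residual graph, reachable from Depot: {Depot, Jct2}.
Min-cut edges: Depot→HubA (4), Jct2→Jct3 (5); capacity 4 + 5 = 9.
This cut is saturated, so no flow can exceed 9.

9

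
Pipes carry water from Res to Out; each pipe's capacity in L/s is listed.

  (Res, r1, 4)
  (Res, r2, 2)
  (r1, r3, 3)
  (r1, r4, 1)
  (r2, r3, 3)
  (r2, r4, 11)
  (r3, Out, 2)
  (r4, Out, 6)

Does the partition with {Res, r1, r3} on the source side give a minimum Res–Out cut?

Yes — it is a minimum cut (capacity 5).

Given cut capacity: 2 + 1 + 2 = 5.
Augment Res→r1→r3→Out: bottleneck 2, flow now 2.
Augment Res→r1→r4→Out: bottleneck 1, flow now 3.
Augment Res→r2→r4→Out: bottleneck 2, flow now 5.
No augmenting path remains; maximum flow = 5.
Cut capacity 5 equals the max flow, so it is a minimum cut.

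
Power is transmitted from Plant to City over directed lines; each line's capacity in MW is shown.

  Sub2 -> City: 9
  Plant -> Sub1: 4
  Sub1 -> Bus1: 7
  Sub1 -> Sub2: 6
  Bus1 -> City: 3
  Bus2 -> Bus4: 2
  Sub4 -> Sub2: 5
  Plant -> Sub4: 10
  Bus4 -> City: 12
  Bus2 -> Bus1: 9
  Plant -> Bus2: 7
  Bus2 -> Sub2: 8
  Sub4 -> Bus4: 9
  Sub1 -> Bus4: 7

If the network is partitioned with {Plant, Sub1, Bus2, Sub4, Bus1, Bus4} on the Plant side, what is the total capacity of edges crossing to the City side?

Edges leaving {Plant, Sub1, Bus2, Sub4, Bus1, Bus4}: Sub1→Sub2 (6), Bus2→Sub2 (8), Sub4→Sub2 (5), Bus1→City (3), Bus4→City (12).
Cut capacity = 6 + 8 + 5 + 3 + 12 = 34.

34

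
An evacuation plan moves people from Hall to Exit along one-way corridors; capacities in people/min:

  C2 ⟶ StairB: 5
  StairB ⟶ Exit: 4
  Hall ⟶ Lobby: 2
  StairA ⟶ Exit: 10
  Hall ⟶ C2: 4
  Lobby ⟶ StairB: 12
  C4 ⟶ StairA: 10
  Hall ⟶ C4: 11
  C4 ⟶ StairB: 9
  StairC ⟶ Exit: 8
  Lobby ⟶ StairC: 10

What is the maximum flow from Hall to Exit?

Augment Hall→C2→StairB→Exit: bottleneck 4, flow now 4.
Augment Hall→C4→StairA→Exit: bottleneck 10, flow now 14.
Augment Hall→Lobby→StairC→Exit: bottleneck 2, flow now 16.
No augmenting path remains; maximum flow = 16.
In the residual graph, reachable from Hall: {Hall, C2, C4, StairB}.
Min-cut edges: Hall→Lobby (2), C4→StairA (10), StairB→Exit (4); capacity 2 + 10 + 4 = 16.
This cut is saturated, so no flow can exceed 16.

16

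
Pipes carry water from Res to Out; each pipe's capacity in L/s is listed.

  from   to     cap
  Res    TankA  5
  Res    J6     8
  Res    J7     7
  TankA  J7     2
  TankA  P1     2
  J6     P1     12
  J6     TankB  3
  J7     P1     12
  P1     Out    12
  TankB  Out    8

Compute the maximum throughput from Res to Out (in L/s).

Augment Res→TankA→P1→Out: bottleneck 2, flow now 2.
Augment Res→J6→P1→Out: bottleneck 8, flow now 10.
Augment Res→J7→P1→Out: bottleneck 2, flow now 12.
Augment Res→J7→P1→J6→TankB→Out: bottleneck 3, flow now 15. (uses reverse residual edge)
No augmenting path remains; maximum flow = 15.
In the residual graph, reachable from Res: {Res, TankA, J6, J7, P1}.
Min-cut edges: J6→TankB (3), P1→Out (12); capacity 3 + 12 = 15.
This cut is saturated, so no flow can exceed 15.

15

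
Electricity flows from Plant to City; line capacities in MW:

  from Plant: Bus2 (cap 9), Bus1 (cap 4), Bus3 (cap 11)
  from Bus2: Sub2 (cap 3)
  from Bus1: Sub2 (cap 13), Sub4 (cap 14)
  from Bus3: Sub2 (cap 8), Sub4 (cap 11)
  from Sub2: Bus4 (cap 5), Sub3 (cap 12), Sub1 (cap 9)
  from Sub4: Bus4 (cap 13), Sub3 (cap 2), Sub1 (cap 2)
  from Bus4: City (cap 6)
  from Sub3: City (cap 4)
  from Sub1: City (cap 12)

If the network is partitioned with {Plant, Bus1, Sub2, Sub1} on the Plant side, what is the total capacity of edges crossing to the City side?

Edges leaving {Plant, Bus1, Sub2, Sub1}: Plant→Bus2 (9), Plant→Bus3 (11), Bus1→Sub4 (14), Sub2→Bus4 (5), Sub2→Sub3 (12), Sub1→City (12).
Cut capacity = 9 + 11 + 14 + 5 + 12 + 12 = 63.

63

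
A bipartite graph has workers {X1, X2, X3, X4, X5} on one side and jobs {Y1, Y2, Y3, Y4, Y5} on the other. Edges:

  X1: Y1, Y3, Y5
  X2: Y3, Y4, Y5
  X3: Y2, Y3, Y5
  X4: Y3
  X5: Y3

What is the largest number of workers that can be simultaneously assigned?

Unit-capacity flow: source→left, listed edges, right→sink; max matching = max flow.
Augmenting path X1→Y1 (+1); matched 1.
Augmenting path X2→Y3 (+1); matched 2.
Augmenting path X3→Y2 (+1); matched 3.
Augmenting path X4→Y3→X2→Y4 (+1); matched 4.
No augmenting path remains; maximum matching = 4.
König certificate: {X1, X2, X3, Y3} is a vertex cover of size 4 (every listed pair touches it), so no matching can be larger.

4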